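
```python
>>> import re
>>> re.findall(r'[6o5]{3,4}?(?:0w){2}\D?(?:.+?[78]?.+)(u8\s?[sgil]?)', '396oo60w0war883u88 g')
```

['u8']

The pattern matches 3 to 4 of one of [6o5] (lazy), then the literal '0w' repeated 2 times, then optionally a non-digit; then one or more of any character (lazy), then optionally one of [78], then one or more of any character (non-capturing group); then the literal 'u8', then optionally whitespace, then optionally one of [sgil] (captured).
Matches: at [2:17] match '6oo60w0war883u8', group 1 = 'u8'.
`findall` collects group 1 from the one match (1 total).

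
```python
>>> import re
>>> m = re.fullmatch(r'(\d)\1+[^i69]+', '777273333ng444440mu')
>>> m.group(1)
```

'7'

The match spans [0:19] → '777273333ng444440mu'.
Captured: group 1 = '7'.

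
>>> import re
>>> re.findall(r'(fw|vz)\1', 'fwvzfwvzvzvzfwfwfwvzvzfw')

`\1` has to match the exact text group 1 already captured.
`findall` collects group 1 from each match (3 total).

['vz', 'fw', 'vz']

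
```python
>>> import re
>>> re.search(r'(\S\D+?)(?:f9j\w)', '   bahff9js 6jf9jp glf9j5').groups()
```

The match spans [3:11] → 'bahff9js'.
Captured: group 1 = 'bahf'.

('bahf',)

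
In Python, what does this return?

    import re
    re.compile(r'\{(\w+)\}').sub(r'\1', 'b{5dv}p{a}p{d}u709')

'b5dvpapdu709'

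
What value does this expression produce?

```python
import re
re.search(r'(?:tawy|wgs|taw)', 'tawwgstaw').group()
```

The match spans [0:3] → 'taw'.

'taw'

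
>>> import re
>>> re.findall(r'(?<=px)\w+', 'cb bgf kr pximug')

['imug']

The `(?=…)`/`(?<=…)` assertion just peeks at neighbouring text; it doesn't advance the match position.
Walking the string: at [12:16] → 'imug'.
With no groups in the pattern, `findall` gives back each whole match — 1 here.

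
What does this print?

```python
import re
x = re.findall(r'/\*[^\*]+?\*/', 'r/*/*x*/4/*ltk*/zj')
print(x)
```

['/*x*/', '/*ltk*/']

Since nothing is captured, `findall` lists the 2 matched substrings directly.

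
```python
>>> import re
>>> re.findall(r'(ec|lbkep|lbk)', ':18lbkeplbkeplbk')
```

Alternation isn't longest-match — the leftmost alternative that fits at this position is chosen.
Scanning left to right: at [3:8] match 'lbkep', group 1 = 'lbkep'; at [8:13] match 'lbkep', group 1 = 'lbkep'; at [13:16] match 'lbk', group 1 = 'lbk'.
Because there's exactly one group, `findall` drops the full match and keeps group 1 from each hit.

['lbkep', 'lbkep', 'lbk']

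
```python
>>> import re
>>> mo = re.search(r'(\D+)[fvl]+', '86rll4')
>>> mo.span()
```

(2, 5)

Pattern: one or more of a non-digit (captured); then one or more of one of [fvl].
The match spans [2:5] → 'rll'.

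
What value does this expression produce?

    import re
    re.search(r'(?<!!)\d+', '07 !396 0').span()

The negative lookaround is zero-width — it rules out positions where the adjacent text would match, without consuming anything.
The match spans [0:2] → '07'.

(0, 2)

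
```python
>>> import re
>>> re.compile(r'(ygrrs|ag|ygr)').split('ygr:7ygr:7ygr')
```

['', 'ygr', ':7', 'ygr', ':7', 'ygr', '']

Matches to split on: at [0:3] → 'ygr'; at [5:8] → 'ygr'; at [10:13] → 'ygr'.
Because the pattern has a capturing group, `split` also inserts each captured text between the pieces.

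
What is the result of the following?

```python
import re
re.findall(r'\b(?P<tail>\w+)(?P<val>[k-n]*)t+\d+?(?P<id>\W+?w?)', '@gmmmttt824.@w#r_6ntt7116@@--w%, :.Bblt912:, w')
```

Pattern: a word boundary (`\b`, zero-width); then one or more of a word character (captured as 'tail'); then zero or more of a character in [k-n] (captured as 'val'); then one or more of a literal 't', then one or more of a digit (lazy); then one or more of a non-word character (lazy), then optionally the literal 'w' (captured as 'id').
With the lazy modifier that quantifier settles for the fewest repetitions that let the rest of the pattern succeed (the atoms after it are unaffected and can still be greedy).
Walking the string: at [1:12] match 'gmmmttt824.', groups = ('gmmmtt', '', '.'); at [15:26] match 'r_6ntt7116@', groups = ('r_6nt', '', '@'); at [35:43] match 'Bblt912:', groups = ('Bbl', '', ':').
With 3 capturing groups, `findall` returns a 3-tuple per match.

[('gmmmtt', '', '.'), ('r_6nt', '', '@'), ('Bbl', '', ':')]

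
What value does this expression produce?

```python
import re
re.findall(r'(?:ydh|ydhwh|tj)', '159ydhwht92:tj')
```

`|` is ordered: at each position the engine commits to the first alternative that works.
Matches: at [3:6] → 'ydh'; at [12:14] → 'tj'.
Since nothing is captured, `findall` lists the 2 matched substrings directly.

['ydh', 'tj']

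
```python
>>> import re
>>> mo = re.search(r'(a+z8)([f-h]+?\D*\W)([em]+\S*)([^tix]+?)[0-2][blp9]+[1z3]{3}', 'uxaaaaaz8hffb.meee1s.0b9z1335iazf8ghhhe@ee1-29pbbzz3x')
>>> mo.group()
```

'aaaaaz8hffb.meee1s.0b9z1335iazf8ghhhe@ee1-29pbbzz3'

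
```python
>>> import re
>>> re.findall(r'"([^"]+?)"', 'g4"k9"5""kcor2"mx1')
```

['k9', 'kcor2']

Scanning left to right: at [2:6] match '"k9"', group 1 = 'k9'; at [8:15] match '"kcor2"', group 1 = 'kcor2'.
With a single group, `findall` returns only what that group captured — 2 items.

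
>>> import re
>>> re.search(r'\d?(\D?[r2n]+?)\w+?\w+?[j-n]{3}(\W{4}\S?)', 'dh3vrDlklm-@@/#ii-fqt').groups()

This matches optionally a digit; then optionally a non-digit, then one or more of one of [r2n] (lazy) (captured); then one or more of a word character (lazy), then one or more of a word character (lazy); then exactly 3 of a character in [j-n]; then exactly 4 of a non-word character, then optionally a non-whitespace character (captured).
Unlike `match`, `search` isn't anchored — it looks for the pattern anywhere in the string.
The match spans [2:15] → '3vrDlklm-@@/#'.
Captured: group 1 = 'vr', group 2 = '-@@/#'.

('vr', '-@@/#')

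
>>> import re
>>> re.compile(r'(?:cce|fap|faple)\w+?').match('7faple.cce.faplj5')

`match` is anchored at position 0; if the pattern doesn't fit there, it returns None.
Here the pattern fails at index 0, so the call returns None.

None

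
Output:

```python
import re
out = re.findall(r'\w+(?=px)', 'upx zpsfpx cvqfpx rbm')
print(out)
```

Because the assertion is zero-width, the text it checks is not consumed and won't appear in the result.
No capturing groups, so `findall` returns the 3 full match strings.

['u', 'zpsf', 'cvqf']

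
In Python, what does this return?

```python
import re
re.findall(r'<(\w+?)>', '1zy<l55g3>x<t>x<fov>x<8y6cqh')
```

['l55g3', 't', 'fov']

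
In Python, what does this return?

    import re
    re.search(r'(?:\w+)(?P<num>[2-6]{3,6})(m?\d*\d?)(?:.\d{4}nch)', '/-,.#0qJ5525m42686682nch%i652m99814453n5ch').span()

The pattern matches one or more of a word character (non-capturing group); then 3 to 6 of a character in [2-6] (captured as 'num'); then optionally a literal 'm', then zero or more of a digit, then optionally a digit (captured); then any character, then exactly 4 of a digit, then the literal 'nch' (non-capturing group).
`re.search` scans for the first position where the pattern succeeds.
The match spans [5:24] → '0qJ5525m42686682nch'.
Captured: group 1 = '426', group 2 = ''.

(5, 24)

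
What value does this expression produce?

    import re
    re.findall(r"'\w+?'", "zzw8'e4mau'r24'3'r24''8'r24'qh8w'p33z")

["'e4mau'", "'3'", "'8'", "'qh8w'"]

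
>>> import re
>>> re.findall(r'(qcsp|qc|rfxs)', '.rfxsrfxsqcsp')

`|` is ordered: at each position the engine commits to the first alternative that works.
Matches: at [1:5] match 'rfxs', group 1 = 'rfxs'; at [5:9] match 'rfxs', group 1 = 'rfxs'; at [9:13] match 'qcsp', group 1 = 'qcsp'.
`findall` collects group 1 from each match (3 total).

['rfxs', 'rfxs', 'qcsp']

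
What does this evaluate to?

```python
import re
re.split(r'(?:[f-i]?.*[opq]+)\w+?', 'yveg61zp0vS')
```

['', 'vS']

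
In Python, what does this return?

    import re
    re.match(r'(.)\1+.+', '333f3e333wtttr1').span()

A backreference is literal: `\1` must see the identical characters the first group matched.
`re.match` won't scan ahead — the pattern has to work from the very first character.
The match spans [0:15] → '333f3e333wtttr1'.
Captured: group 1 = '3'.

(0, 15)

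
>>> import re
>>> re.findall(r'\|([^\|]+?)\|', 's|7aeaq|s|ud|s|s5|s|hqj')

['7aeaq', 'ud', 's5']

Matches: at [1:8] match '|7aeaq|', group 1 = '7aeaq'; at [9:13] match '|ud|', group 1 = 'ud'; at [14:18] match '|s5|', group 1 = 's5'.
Because there's exactly one group, `findall` drops the full match and keeps group 1 from each hit.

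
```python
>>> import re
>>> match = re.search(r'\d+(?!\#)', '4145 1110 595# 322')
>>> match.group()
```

The negative lookaround is zero-width — it rules out positions where the adjacent text would match, without consuming anything.
`re.search` scans for the first position where the pattern succeeds.
The match spans [0:4] → '4145'.

'4145'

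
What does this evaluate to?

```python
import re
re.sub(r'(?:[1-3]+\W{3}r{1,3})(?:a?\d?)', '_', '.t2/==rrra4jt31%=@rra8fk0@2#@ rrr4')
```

Pattern: one or more of a character in [1-3], then exactly 3 of a non-word character, then 1 to 3 of the literal 'r' (non-capturing group); then optionally the literal 'a', then optionally a digit (non-capturing group).
Matches: at [2:11] → '2/==rrra4'; at [13:22] → '31%=@rra8'; at [26:34] → '2#@ rrr4'.
`sub` substitutes '_' at each match site.

'.t_jt_fk0@_'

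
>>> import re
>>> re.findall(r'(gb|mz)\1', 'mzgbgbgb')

After group 1 captures some text, `\1` only succeeds where that same text appears again.
Scanning left to right: at [2:6] match 'gbgb', group 1 = 'gb'.
Because there's exactly one group, `findall` drops the full match and keeps group 1 from the one hit.

['gb']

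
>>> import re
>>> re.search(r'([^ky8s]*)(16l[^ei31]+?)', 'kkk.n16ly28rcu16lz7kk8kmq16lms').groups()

The match spans [3:9] → '.n16ly'.
Captured: group 1 = '.n', group 2 = '16ly'.

('.n', '16ly')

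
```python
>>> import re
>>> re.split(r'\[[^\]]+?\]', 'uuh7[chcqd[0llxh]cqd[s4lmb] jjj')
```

The string is cut at each match, leaving 3 pieces.

['uuh7', 'cqd', ' jjj']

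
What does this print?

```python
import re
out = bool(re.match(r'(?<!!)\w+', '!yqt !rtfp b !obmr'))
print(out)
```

`re.match` only tries the pattern at the start of the string.
Here position 0 doesn't satisfy it, so the call returns None, and `bool(None)` is False.

False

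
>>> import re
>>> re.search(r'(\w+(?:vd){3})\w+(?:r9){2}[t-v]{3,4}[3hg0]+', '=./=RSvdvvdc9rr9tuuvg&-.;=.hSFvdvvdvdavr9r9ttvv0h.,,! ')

None

Here nothing in the string fits, so the call returns None.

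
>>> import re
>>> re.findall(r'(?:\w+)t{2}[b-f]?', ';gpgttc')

['gpgttc']

This matches one or more of a word character (non-capturing group); then exactly 2 of the literal 't', then optionally a character in [b-f].
Matches: at [1:7] → 'gpgttc'.
`findall` yields the raw match text (1 of them) because the pattern has no groups.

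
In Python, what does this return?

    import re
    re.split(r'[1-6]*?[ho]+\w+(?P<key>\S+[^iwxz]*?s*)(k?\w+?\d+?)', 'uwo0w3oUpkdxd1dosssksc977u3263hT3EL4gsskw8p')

Pattern: zero or more of a character in [1-6] (lazy), then one or more of one of [ho], then one or more of a word character; then one or more of a non-whitespace character, then zero or more of any character except [iwxz] (lazy), then zero or more of a literal 's' (captured as 'key'); then optionally the literal 'k', then one or more of a word character (lazy), then one or more of a digit (lazy) (captured).
Matches to split on: at [2:42] → 'o0w3oUpkdxd1dosssksc977u3263hT3EL4gsskw8'.
`re.split` interleaves the captured-group text with the surrounding fragments.

['uw', 'k', 'w8', 'p']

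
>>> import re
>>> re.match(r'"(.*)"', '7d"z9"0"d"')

With `match`, the pattern is implicitly anchored at the beginning.
Here position 0 doesn't satisfy it, so the call returns None.

None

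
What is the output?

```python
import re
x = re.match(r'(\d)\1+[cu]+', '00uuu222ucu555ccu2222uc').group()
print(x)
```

`re.match` won't scan ahead — the pattern has to work from the very first character.
The match spans [0:5] → '00uuu'.

00uuu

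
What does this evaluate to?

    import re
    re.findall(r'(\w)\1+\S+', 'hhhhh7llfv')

['h']

`\1` is not a pattern — it's the concrete string captured by group 1, re-applied verbatim.
Matches: at [0:10] match 'hhhhh7llfv', group 1 = 'h'.
One capturing group, so `findall` returns just the captured substring from the one match — 1 in all.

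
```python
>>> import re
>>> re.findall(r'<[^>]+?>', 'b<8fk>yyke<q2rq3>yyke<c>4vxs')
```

Matches: at [1:6] → '<8fk>'; at [10:17] → '<q2rq3>'; at [21:24] → '<c>'.
With no groups in the pattern, `findall` gives back each whole match — 3 here.

['<8fk>', '<q2rq3>', '<c>']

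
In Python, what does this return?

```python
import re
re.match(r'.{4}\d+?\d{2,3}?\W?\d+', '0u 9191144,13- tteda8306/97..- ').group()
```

`match` is anchored at position 0; if the pattern doesn't fit there, it returns None.
The match spans [0:10] → '0u 9191144'.

'0u 9191144'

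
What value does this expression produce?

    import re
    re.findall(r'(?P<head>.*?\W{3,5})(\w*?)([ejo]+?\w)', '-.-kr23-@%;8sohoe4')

[('-.-kr23-@%;', '8s', 'oh')]

The pattern matches zero or more of any character (lazy), then 3 to 5 of a non-word character (captured as 'head'); then zero or more of a word character (lazy) (captured); then one or more of one of [ejo] (lazy), then a word character (captured).
A non-greedy quantifier consumes as few characters as it can — just enough that the remainder of the pattern still matches from where it stops; whatever follows it matches normally.
Matches: at [0:15] match '-.-kr23-@%;8soh', groups = ('-.-kr23-@%;', '8s', 'oh').
With 3 capturing groups, `findall` returns a 3-tuple per match.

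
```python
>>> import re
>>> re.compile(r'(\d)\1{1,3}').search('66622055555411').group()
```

After group 1 captures some text, `\1` only succeeds where that same text appears again.
The match spans [0:3] → '666'.

'666'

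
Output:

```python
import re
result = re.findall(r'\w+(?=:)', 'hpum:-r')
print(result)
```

['hpum']

The positive lookaround only admits positions where the adjacent text matches; those characters stay outside the span.
Walking the string: at [0:4] → 'hpum'.
With no groups in the pattern, `findall` gives back each whole match — 1 here.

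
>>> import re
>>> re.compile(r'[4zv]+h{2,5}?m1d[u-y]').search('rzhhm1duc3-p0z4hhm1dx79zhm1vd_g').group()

'zhhm1du'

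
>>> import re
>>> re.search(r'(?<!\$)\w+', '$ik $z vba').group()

The negative lookaround is zero-width — it rules out positions where the adjacent text would match, without consuming anything.
Unlike `match`, `search` isn't anchored — it looks for the pattern anywhere in the string.
The match spans [2:3] → 'k'.

'k'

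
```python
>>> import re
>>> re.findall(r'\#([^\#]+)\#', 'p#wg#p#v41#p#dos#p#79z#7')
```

Walking the string: at [1:5] match '#wg#', group 1 = 'wg'; at [6:11] match '#v41#', group 1 = 'v41'; at [12:17] match '#dos#', group 1 = 'dos'; at [18:23] match '#79z#', group 1 = '79z'.
With a single group, `findall` returns only what that group captured — 4 items.

['wg', 'v41', 'dos', '79z']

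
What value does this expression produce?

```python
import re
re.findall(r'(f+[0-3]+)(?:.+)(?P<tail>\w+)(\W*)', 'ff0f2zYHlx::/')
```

The pattern matches one or more of the literal 'f', then one or more of a character in [0-3] (captured); then one or more of any character (non-capturing group); then one or more of a word character (captured as 'tail'); then zero or more of a non-word character (captured).
Walking the string: at [0:13] match 'ff0f2zYHlx::/', groups = ('ff0', 'x', '::/').
With 3 capturing groups, `findall` returns a 3-tuple per match.

[('ff0', 'x', '::/')]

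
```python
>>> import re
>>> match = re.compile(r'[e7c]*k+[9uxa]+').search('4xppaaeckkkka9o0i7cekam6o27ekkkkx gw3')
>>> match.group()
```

'eckkkka9'

This matches zero or more of one of [e7c], then one or more of the literal 'k'; then one or more of one of [9uxa].
`search` walks the string left to right and returns the first match it finds.
The match spans [6:14] → 'eckkkka9'.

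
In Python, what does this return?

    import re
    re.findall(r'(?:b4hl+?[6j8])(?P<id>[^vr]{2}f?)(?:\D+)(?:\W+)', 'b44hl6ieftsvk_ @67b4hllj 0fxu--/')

[' 0f']

The pattern matches the literal 'b4h', then one or more of the literal 'l' (lazy), then one of [6j8] (non-capturing group); then exactly 2 of any character except [vr], then optionally the literal 'f' (captured as 'id'); then one or more of a non-digit (non-capturing group); then one or more of a non-word character (non-capturing group).
Scanning left to right: at [18:32] match 'b4hllj 0fxu--/', group 1 = ' 0f'.
With a single group, `findall` returns only what that group captured — 1 item.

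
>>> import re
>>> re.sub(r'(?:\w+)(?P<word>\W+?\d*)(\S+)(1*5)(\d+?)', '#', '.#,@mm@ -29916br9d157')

'.#,@#'

This matches one or more of a word character (non-capturing group); then one or more of a non-word character (lazy), then zero or more of a digit (captured as 'word'); then one or more of a non-whitespace character (captured); then zero or more of a literal '1', then the literal '5' (captured); then one or more of a digit (lazy) (captured).
Matches: at [4:21] → 'mm@ -29916br9d157'.
`sub` substitutes '#' at each match site.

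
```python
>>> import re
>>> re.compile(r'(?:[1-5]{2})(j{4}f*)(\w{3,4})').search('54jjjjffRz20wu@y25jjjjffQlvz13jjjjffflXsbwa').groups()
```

('jjjjff', 'Rz20')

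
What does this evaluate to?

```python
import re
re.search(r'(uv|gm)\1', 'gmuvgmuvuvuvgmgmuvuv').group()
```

'uvuv'

A backreference is literal: `\1` must see the identical characters the first group matched.
The match spans [6:10] → 'uvuv'.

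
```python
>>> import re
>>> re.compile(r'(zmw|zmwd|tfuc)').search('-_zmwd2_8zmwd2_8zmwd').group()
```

'zmw'

Branches in `(...|...)` are attempted left-to-right; the first branch that allows the whole pattern to succeed is taken.
`re.search` scans for the first position where the pattern succeeds.
The match spans [2:5] → 'zmw'.
Captured: group 1 = 'zmw'.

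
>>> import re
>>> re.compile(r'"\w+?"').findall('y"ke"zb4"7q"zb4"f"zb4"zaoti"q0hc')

`findall` yields the raw match text (4 of them) because the pattern has no groups.

['"ke"', '"7q"', '"f"', '"zaoti"']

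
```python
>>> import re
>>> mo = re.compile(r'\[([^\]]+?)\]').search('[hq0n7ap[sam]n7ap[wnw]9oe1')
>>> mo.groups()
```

('hq0n7ap[sam',)

The match spans [0:13] → '[hq0n7ap[sam]'.
Captured: group 1 = 'hq0n7ap[sam'.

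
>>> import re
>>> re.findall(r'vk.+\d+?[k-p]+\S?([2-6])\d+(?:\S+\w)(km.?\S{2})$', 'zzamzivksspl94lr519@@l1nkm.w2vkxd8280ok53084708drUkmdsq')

The pattern matches the literal 'vk', then one or more of any character, then one or more of a digit (lazy); then one or more of a character in [k-p], then optionally a non-whitespace character; then a character in [2-6] (captured); then one or more of a digit; then one or more of a non-whitespace character, then a word character (non-capturing group); then the literal 'km', then optionally any character, then exactly 2 of a non-whitespace character (captured); then anchored at the end.
With 2 capturing groups, `findall` returns a 2-tuple per match.

[('3', 'kmdsq')]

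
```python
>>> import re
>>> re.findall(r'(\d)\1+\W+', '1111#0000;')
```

['1', '0']

A backreference is literal: `\1` must see the identical characters the first group matched.
Walking the string: at [0:5] match '1111#', group 1 = '1'; at [5:10] match '0000;', group 1 = '0'.
With a single group, `findall` returns only what that group captured — 2 items.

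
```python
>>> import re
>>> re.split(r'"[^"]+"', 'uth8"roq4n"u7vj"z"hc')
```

Matches to split on: at [4:11] → '"roq4n"'; at [15:18] → '"z"'.
Each match becomes a cut point; 3 segments remain.

['uth8', 'u7vj', 'hc']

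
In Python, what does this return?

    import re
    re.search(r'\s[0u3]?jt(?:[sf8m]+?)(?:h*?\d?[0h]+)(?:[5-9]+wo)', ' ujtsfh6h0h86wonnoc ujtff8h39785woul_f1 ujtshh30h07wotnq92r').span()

The pattern matches whitespace, then optionally one of [0u3], then the literal 'jt'; then one or more of one of [sf8m] (lazy) (non-capturing group); then zero or more of the literal 'h' (lazy), then optionally a digit, then one or more of one of [0h] (non-capturing group); then one or more of a character in [5-9], then the literal 'wo' (non-capturing group).
Unlike `match`, `search` isn't anchored — it looks for the pattern anywhere in the string.
The match spans [0:15] → ' ujtsfh6h0h86wo'.

(0, 15)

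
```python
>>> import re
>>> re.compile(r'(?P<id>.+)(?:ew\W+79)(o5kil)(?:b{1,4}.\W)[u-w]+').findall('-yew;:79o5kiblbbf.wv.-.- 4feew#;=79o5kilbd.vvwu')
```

[('-yew;:79o5kiblbbf.wv.-.- 4fe', 'o5kil')]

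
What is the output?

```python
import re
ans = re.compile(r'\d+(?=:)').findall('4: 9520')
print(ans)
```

The lookaround is zero-width — it requires the adjacent text to match without consuming it, so the asserted text isn't part of the match.
No capturing groups, so `findall` returns the 1 full match string.

['4']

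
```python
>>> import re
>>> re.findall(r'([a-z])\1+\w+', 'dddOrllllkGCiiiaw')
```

`\1` is not a pattern — it's the concrete string captured by group 1, re-applied verbatim.
Matches: at [0:17] match 'dddOrllllkGCiiiaw', group 1 = 'd'.
One capturing group, so `findall` returns just the captured substring from the one match — 1 in all.

['d']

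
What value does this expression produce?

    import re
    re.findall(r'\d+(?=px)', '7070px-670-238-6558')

['7070']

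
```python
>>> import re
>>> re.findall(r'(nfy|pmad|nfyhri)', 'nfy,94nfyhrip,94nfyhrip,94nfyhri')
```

['nfy', 'nfy', 'nfy', 'nfy']

`|` is ordered: at each position the engine commits to the first alternative that works.
Scanning left to right: at [0:3] match 'nfy', group 1 = 'nfy'; at [6:9] match 'nfy', group 1 = 'nfy'; at [16:19] match 'nfy', group 1 = 'nfy'; at [26:29] match 'nfy', group 1 = 'nfy'.
One capturing group, so `findall` returns just the captured substring from each match — 4 in all.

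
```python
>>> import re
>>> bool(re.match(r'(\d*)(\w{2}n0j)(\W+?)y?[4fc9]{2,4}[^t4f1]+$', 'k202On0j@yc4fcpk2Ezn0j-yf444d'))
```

False

`re.match` only tries the pattern at the start of the string.
Here the string doesn't start with a match, so the call returns None, and `bool(None)` is False.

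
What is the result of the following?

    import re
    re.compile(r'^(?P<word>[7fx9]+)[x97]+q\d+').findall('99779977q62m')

['9977997']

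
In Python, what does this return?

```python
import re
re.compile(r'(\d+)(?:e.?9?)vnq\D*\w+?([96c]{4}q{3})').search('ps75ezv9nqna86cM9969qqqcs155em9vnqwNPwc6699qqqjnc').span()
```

This matches one or more of a digit (captured); then a literal 'e', then optionally any character, then optionally a literal '9' (non-capturing group); then the literal 'vnq', then zero or more of a non-digit, then one or more of a word character (lazy); then exactly 4 of one of [96c], then exactly 3 of a literal 'q' (captured).
`search` walks the string left to right and returns the first match it finds.
The match spans [25:46] → '155em9vnqwNPwc6699qqq'.
Captured: group 1 = '155', group 2 = '6699qqq'.

(25, 46)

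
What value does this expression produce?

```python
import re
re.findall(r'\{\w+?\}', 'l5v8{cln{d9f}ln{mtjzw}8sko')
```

Walking the string: at [8:13] → '{d9f}'; at [15:22] → '{mtjzw}'.
With no groups in the pattern, `findall` gives back each whole match — 2 here.

['{d9f}', '{mtjzw}']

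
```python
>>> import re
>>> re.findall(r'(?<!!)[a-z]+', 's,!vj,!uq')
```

['s', 'j', 'q']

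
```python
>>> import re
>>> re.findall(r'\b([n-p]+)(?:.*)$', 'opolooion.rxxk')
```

['opo']

With a single group, `findall` returns only what that group captured — 1 item.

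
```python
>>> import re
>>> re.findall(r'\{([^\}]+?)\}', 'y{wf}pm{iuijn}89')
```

`findall` collects group 1 from each match (2 total).

['wf', 'iuijn']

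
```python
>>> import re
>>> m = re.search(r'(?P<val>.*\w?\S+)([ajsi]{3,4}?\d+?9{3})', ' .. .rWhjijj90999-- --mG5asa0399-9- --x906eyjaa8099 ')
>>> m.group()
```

The match spans [0:17] → ' .. .rWhjijj90999'.

' .. .rWhjijj90999'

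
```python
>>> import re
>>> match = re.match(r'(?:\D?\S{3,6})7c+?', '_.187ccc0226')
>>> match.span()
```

This matches optionally a non-digit, then 3 to 6 of a non-whitespace character (non-capturing group); then a literal '7', then one or more of a literal 'c' (lazy).
`re.match` only tries the pattern at the start of the string.
The match spans [0:6] → '_.187c'.

(0, 6)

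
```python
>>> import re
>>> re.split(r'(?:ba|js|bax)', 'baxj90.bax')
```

Branches in `(...|...)` are attempted left-to-right; the first branch that allows the whole pattern to succeed is taken.
Each match becomes a cut point; 3 segments remain.

['', 'xj90.', 'x']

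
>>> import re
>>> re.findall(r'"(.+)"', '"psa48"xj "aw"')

Scanning left to right: at [0:14] match '"psa48"xj "aw"', group 1 = 'psa48"xj "aw'.
One capturing group, so `findall` returns just the captured substring from the one match — 1 in all.

['psa48"xj "aw']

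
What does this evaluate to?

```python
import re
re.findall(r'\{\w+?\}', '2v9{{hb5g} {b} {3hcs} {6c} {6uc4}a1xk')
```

['{hb5g}', '{b}', '{3hcs}', '{6c}', '{6uc4}']

Since nothing is captured, `findall` lists the 5 matched substrings directly.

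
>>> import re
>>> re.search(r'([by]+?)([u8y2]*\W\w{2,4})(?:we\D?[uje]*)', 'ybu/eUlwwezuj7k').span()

(0, 13)

Pattern: one or more of one of [by] (lazy) (captured); then zero or more of one of [u8y2], then a non-word character, then 2 to 4 of a word character (captured); then the literal 'we', then optionally a non-digit, then zero or more of one of [uje] (non-capturing group).
`re.search` tries every starting position until one works.
The match spans [0:13] → 'ybu/eUlwwezuj'.
Captured: group 1 = 'yb', group 2 = 'u/eUlw'.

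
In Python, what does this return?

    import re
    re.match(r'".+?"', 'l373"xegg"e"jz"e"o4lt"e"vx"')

None

`re.match` only tries the pattern at the start of the string.
Here the pattern fails at index 0, so the call returns None.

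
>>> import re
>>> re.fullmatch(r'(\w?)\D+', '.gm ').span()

Pattern: optionally a word character (captured); then one or more of a non-digit.
For `fullmatch`, every character of the input must be accounted for by the pattern.
The match spans [0:4] → '.gm '.
Captured: group 1 = ''.

(0, 4)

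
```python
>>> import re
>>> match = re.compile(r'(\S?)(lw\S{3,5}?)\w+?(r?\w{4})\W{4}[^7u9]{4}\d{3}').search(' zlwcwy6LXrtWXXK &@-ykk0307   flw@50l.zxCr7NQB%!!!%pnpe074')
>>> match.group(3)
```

This matches optionally a non-whitespace character (captured); then the literal 'lw', then 3 to 5 of a non-whitespace character (lazy) (captured); then one or more of a word character (lazy); then optionally the literal 'r', then exactly 4 of a word character (captured); then exactly 4 of a non-word character, then exactly 4 of any character except [7u9], then exactly 3 of a digit.
Lazy quantifiers expand one character at a time until the remainder of the pattern can match.
`search` walks the string left to right and returns the first match it finds.
The match spans [1:27] → 'zlwcwy6LXrtWXXK &@-ykk0307'.
Captured: group 1 = 'z', group 2 = 'lwcwy', group 3 = 'WXXK'.

'WXXK'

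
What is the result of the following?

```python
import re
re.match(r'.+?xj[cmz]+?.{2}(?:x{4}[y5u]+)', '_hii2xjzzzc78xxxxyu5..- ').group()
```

'_hii2xjzzzc78xxxxyu5'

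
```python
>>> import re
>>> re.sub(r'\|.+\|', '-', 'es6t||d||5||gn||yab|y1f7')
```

Matches: at [4:20] → '||d||5||gn||yab|'.
`sub` substitutes '-' at each match site.

'es6t-y1f7'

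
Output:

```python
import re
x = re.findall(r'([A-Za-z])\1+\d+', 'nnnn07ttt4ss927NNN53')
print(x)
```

['n', 't', 's', 'N']

`\1` has to match the exact text group 1 already captured.
Walking the string: at [0:6] match 'nnnn07', group 1 = 'n'; at [6:10] match 'ttt4', group 1 = 't'; at [10:15] match 'ss927', group 1 = 's'; at [15:20] match 'NNN53', group 1 = 'N'.
`findall` collects group 1 from each match (4 total).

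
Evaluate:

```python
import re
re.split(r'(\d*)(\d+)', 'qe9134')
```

This matches zero or more of a digit (captured); then one or more of a digit (captured).
Matches to split on: at [2:6] → '9134'.
With a capturing group present, the delimiter's captured portion is kept in the result list.

['qe', '913', '4', '']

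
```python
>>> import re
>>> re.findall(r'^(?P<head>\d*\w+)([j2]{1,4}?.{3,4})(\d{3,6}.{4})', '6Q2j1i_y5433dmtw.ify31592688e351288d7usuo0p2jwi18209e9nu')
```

[('6Q2', 'j1i_y', '5433dmtw')]

This matches anchored at the start of the string; then zero or more of a digit, then one or more of a word character (captured as 'head'); then 1 to 4 of one of [j2] (lazy), then 3 to 4 of any character (captured); then 3 to 6 of a digit, then exactly 4 of any character (captured).
With 3 capturing groups, `findall` returns a 3-tuple per match.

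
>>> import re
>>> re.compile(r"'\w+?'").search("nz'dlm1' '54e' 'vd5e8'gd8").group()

"'dlm1'"

Unlike `match`, `search` isn't anchored — it looks for the pattern anywhere in the string.
The match spans [2:8] → "'dlm1'".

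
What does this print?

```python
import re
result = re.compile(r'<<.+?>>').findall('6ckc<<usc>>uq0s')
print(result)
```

['<<usc>>']

With no groups in the pattern, `findall` gives back each whole match — 1 here.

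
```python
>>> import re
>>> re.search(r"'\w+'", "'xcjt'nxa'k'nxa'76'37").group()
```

`re.search` tries every starting position until one works.
The match spans [0:6] → "'xcjt'".

"'xcjt'"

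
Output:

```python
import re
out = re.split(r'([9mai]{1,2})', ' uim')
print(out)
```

This matches 1 to 2 of one of [9mai] (captured).
With a capturing group present, the delimiter's captured portion is kept in the result list.

[' u', 'im', '']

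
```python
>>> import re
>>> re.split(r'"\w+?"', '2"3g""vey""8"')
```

The string is cut at each match, leaving 4 pieces.

['2', '', '', '']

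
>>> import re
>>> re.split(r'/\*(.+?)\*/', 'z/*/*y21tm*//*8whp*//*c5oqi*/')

Matches to split on: at [1:12] → '/*/*y21tm*/'; at [12:20] → '/*8whp*/'; at [20:29] → '/*c5oqi*/'.
Because the pattern has a capturing group, `split` also inserts each captured text between the pieces.

['z', '/*y21tm', '', '8whp', '', 'c5oqi', '']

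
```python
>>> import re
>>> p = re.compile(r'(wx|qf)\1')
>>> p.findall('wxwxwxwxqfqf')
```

['wx', 'wx', 'qf']

A backreference is literal: `\1` must see the identical characters the first group matched.
Scanning left to right: at [0:4] match 'wxwx', group 1 = 'wx'; at [4:8] match 'wxwx', group 1 = 'wx'; at [8:12] match 'qfqf', group 1 = 'qf'.
With a single group, `findall` returns only what that group captured — 3 items.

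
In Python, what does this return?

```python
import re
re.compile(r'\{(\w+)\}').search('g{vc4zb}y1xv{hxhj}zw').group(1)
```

The match spans [1:8] → '{vc4zb}'.
Captured: group 1 = 'vc4zb'.

'vc4zb'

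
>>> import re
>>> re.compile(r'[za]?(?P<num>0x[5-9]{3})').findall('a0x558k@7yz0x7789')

['0x558', '0x778']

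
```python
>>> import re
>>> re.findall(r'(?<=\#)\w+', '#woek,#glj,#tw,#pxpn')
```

Because the assertion is zero-width, the text it checks is not consumed and won't appear in the result.
Matches: at [1:5] → 'woek'; at [7:10] → 'glj'; at [12:14] → 'tw'; at [16:20] → 'pxpn'.
No capturing groups, so `findall` returns the 4 full match strings.

['woek', 'glj', 'tw', 'pxpn']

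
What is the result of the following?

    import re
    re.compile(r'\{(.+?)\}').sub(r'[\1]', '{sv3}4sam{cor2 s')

Matches: at [0:5] → '{sv3}'.
The replacement refers to a captured group, so each match is rewritten using its own captured text.

'[sv3]4sam{cor2 s'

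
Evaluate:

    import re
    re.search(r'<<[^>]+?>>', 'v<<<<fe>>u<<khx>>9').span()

`re.search` scans for the first position where the pattern succeeds.
The match spans [1:9] → '<<<<fe>>'.

(1, 9)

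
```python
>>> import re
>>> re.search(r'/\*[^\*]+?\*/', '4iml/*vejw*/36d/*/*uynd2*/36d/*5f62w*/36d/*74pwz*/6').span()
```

The match spans [4:12] → '/*vejw*/'.

(4, 12)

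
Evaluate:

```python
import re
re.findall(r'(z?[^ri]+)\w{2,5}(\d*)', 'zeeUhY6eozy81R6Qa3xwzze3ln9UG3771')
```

2 groups means the one result is a tuple of 2 captured strings — 1 here.

[('zeeUhY6eozy81R6Qa3xwzze3ln9UG37', '')]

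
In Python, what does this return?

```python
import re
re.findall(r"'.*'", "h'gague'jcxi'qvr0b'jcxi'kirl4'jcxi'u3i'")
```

["'gague'jcxi'qvr0b'jcxi'kirl4'jcxi'u3i'"]

Matches: at [1:39] → "'gague'jcxi'qvr0b'jcxi'kirl4'jcxi'u3i'".
`findall` yields the raw match text (1 of them) because the pattern has no groups.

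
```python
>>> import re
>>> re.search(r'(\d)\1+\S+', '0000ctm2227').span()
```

`\1` has to match the exact text group 1 already captured.
The match spans [0:11] → '0000ctm2227'.

(0, 11)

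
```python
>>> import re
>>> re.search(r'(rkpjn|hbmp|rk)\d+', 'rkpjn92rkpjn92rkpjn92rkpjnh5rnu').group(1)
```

'rkpjn'

The match spans [0:7] → 'rkpjn92'.
Captured: group 1 = 'rkpjn'.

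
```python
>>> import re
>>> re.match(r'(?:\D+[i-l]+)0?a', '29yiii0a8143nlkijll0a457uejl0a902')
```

None

The pattern matches one or more of a non-digit, then one or more of a character in [i-l] (non-capturing group); then optionally a literal '0', then the literal 'a'.
`re.match` only tries the pattern at the start of the string.
Here the string doesn't start with a match, so the call returns None.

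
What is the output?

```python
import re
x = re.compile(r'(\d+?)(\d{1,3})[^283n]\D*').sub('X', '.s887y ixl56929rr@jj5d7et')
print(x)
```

.sXX5d7et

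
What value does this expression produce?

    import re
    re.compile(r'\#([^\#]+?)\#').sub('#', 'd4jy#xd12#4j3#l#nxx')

Matches: at [4:10] → '#xd12#'; at [13:16] → '#l#'.
Every occurrence is swapped for '#'.

'd4jy#4j3#nxx'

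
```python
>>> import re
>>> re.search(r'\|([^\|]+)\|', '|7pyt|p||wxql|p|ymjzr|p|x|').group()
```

`re.search` scans for the first position where the pattern succeeds.
The match spans [0:6] → '|7pyt|'.
Captured: group 1 = '7pyt'.

'|7pyt|'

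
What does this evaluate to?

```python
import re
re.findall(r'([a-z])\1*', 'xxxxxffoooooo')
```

['x', 'f', 'o']

`\1` is not a pattern — it's the concrete string captured by group 1, re-applied verbatim.
`findall` collects group 1 from each match (3 total).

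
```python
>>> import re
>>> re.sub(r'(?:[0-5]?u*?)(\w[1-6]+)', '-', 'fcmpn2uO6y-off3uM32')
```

'fcmp--y-of--'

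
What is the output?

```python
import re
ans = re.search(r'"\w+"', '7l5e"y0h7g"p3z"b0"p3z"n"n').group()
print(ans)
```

The match spans [4:11] → '"y0h7g"'.

"y0h7g"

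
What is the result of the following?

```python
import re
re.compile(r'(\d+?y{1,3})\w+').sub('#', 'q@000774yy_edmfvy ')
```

Pattern: one or more of a digit (lazy), then 1 to 3 of the literal 'y' (captured); then one or more of a word character.
Every occurrence is swapped for '#'.

'q@# '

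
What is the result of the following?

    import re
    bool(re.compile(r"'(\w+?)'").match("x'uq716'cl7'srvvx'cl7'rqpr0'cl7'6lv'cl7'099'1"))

`re.match` only tries the pattern at the start of the string.
Here position 0 doesn't satisfy it, so the call returns None, and `bool(None)` is False.

False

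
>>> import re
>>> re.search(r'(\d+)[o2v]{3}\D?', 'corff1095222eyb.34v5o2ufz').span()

This matches one or more of a digit (captured); then exactly 3 of one of [o2v], then optionally a non-digit.
`re.search` scans for the first position where the pattern succeeds.
The match spans [5:13] → '1095222e'.
Captured: group 1 = '1095'.

(5, 13)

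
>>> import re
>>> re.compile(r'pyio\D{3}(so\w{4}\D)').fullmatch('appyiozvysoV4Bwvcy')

`re.fullmatch` is like wrapping the pattern in `^…$` (in single-line mode).
Here there's no way to consume every character, so the call returns None.

None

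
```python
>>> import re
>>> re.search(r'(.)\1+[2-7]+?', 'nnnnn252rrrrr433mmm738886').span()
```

The backreference `\1` re-matches whatever the first group consumed, character for character.
`search` walks the string left to right and returns the first match it finds.
The match spans [0:6] → 'nnnnn2'.
Captured: group 1 = 'n'.

(0, 6)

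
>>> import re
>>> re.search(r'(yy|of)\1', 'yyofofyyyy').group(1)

The backreference `\1` re-matches whatever the first group consumed, character for character.
`search` walks the string left to right and returns the first match it finds.
The match spans [2:6] → 'ofof'.
Captured: group 1 = 'of'.

'of'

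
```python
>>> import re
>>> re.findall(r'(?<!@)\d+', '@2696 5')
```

A negative assertion filters positions out without eating any characters.
Walking the string: at [2:5] → '696'; at [6:7] → '5'.
With no groups in the pattern, `findall` gives back each whole match — 2 here.

['696', '5']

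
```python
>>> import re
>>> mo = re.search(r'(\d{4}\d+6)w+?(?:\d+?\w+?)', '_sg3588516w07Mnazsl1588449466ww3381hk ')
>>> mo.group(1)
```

'3588516'

The match spans [3:13] → '3588516w07'.
Captured: group 1 = '3588516'.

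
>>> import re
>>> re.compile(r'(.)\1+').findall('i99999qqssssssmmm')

The backreference `\1` re-matches whatever the first group consumed, character for character.
Walking the string: at [1:6] match '99999', group 1 = '9'; at [6:8] match 'qq', group 1 = 'q'; at [8:14] match 'ssssss', group 1 = 's'; at [14:17] match 'mmm', group 1 = 'm'.
One capturing group, so `findall` returns just the captured substring from each match — 4 in all.

['9', 'q', 's', 'm']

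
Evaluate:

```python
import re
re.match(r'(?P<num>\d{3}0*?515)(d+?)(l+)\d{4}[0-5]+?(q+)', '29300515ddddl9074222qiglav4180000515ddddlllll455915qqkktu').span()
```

The pattern matches exactly 3 of a digit, then zero or more of the literal '0' (lazy), then the literal '515' (captured as 'num'); then one or more of a literal 'd' (lazy) (captured); then one or more of a literal 'l' (captured); then exactly 4 of a digit, then one or more of a character in [0-5] (lazy); then one or more of a literal 'q' (captured).
`re.match` only tries the pattern at the start of the string.
The match spans [0:21] → '29300515ddddl9074222q'.
Captured: group 1 = '29300515', group 2 = 'dddd', group 3 = 'l', group 4 = 'q'.

(0, 21)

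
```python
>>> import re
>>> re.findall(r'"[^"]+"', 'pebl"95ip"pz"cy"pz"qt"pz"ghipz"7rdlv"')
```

Scanning left to right: at [4:10] → '"95ip"'; at [12:16] → '"cy"'; at [18:22] → '"qt"'; at [24:31] → '"ghipz"'.
`findall` yields the raw match text (4 of them) because the pattern has no groups.

['"95ip"', '"cy"', '"qt"', '"ghipz"']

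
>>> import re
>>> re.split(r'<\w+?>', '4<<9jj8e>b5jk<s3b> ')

['4<', 'b5jk', ' ']

Matches to split on: at [2:9] → '<9jj8e>'; at [13:18] → '<s3b>'.
The string is cut at each match, leaving 3 pieces.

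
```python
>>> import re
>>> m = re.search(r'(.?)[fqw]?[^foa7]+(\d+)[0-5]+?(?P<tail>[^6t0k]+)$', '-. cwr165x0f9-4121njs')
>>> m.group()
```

'0f9-4121njs'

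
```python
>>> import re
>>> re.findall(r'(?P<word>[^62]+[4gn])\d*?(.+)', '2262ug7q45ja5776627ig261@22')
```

Pattern: one or more of any character except [62], then one of [4gn] (captured as 'word'); then zero or more of a digit (lazy); then one or more of any character (captured).
Walking the string: at [4:27] match 'ug7q45ja5776627ig261@22', groups = ('ug7q4', '5ja5776627ig261@22').
With 2 capturing groups, `findall` returns a 2-tuple per match.

[('ug7q4', '5ja5776627ig261@22')]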